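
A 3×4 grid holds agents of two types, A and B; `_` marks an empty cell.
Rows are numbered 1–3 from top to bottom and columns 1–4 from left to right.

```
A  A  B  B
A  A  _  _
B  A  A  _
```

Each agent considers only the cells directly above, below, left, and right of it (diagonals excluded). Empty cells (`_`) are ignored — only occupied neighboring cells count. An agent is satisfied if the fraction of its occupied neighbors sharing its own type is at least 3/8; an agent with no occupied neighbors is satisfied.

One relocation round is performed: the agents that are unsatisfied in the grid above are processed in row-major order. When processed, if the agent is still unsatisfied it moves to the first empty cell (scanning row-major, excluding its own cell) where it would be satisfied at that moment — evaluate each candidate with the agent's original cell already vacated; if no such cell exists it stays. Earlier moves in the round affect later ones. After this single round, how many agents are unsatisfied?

0

Initially unsatisfied (in order): (3,1).
  (3,1) → (2,4).
Resulting grid:
A A B B
A A _ B
_ A A _
All satisfied now.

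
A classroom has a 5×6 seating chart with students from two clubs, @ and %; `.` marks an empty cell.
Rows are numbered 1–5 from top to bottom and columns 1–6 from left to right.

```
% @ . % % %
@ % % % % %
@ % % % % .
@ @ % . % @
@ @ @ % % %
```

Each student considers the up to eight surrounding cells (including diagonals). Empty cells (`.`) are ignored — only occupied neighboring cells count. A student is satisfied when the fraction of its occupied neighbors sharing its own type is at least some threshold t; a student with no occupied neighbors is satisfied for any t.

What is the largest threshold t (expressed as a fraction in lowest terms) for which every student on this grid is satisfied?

Row 1: (1,1)% 1/3 · (1,2)@ 1/4 · (1,4)% 4/4 · (1,5)% 5/5 · (1,6)% 3/3
Row 2: (2,1)@ 2/5 · (2,2)% 4/7 · (2,3)% 6/7 · (2,4)% 7/7 · (2,5)% 7/7 · (2,6)% 4/4
Row 3: (3,1)@ 3/5 · (3,2)% 4/8 · (3,3)% 6/7 · (3,4)% 7/7 · (3,5)% 5/6
Row 4: (4,1)@ 4/5 · (4,2)@ 5/8 · (4,3)% 4/7 · (4,5)% 5/6 · (4,6)@ 0/4
Row 5: (5,1)@ 3/3 · (5,2)@ 4/5 · (5,3)@ 2/4 · (5,4)% 3/4 · (5,5)% 3/4 · (5,6)% 2/3
The smallest same-type fraction is 0/4 at (4,6), which reduces to 0/1. Any threshold above that leaves this student unsatisfied.

0/1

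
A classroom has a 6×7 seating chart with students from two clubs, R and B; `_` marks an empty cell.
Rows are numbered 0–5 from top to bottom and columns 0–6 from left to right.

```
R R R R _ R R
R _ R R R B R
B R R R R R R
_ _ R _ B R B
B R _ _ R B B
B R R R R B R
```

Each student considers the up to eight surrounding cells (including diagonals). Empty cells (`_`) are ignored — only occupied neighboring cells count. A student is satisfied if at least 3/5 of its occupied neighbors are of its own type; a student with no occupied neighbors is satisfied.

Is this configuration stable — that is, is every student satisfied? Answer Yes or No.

No

(0,0)R 2/2 ✓
(0,1)R 4/4 ✓
(0,2)R 4/4 ✓
(0,3)R 4/4 ✓
(0,5)R 3/4 ✓
(0,6)R 2/3 ✓
(1,0)R 3/4 ✓
(1,2)R 7/7 ✓
(1,3)R 7/7 ✓
(1,4)R 6/7 ✓
(1,5)B 0/7 ✗
(1,6)R 4/5 ✓
(2,0)B 0/2 ✗
(2,1)R 4/5 ✓
(2,2)R 5/5 ✓
(2,3)R 6/7 ✓
(2,4)R 5/7 ✓
(2,5)R 5/8 ✓
(2,6)R 3/5 ✓
(3,2)R 4/4 ✓
(3,4)B 1/6 ✗
(3,5)R 4/8 ✗
(3,6)B 2/5 ✗
(4,0)B 1/3 ✗
(4,1)R 3/5 ✓
(4,4)R 3/6 ✗
(4,5)B 4/8 ✗
(4,6)B 3/5 ✓
(5,0)B 1/3 ✗
(5,1)R 2/4 ✗
(5,2)R 3/3 ✓
(5,3)R 3/3 ✓
(5,4)R 2/4 ✗
(5,5)B 2/5 ✗
(5,6)R 0/3 ✗
For instance (1,5) has only 0/7 same-type neighbors, below 3/5.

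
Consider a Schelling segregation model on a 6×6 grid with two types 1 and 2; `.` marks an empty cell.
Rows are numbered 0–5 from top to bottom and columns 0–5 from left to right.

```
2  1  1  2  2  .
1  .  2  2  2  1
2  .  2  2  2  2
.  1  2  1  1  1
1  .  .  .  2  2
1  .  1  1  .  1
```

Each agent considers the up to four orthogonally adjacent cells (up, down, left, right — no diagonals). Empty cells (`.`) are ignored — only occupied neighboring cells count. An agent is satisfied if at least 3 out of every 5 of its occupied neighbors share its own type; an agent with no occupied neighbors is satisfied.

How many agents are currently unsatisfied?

15

(0,0)2 0/2 not
(0,1)1 1/2 not
(0,2)1 1/3 not
(0,3)2 2/3 satisfied
(0,4)2 2/2 satisfied
(1,0)1 0/2 not
(1,2)2 2/3 satisfied
(1,3)2 4/4 satisfied
(1,4)2 3/4 satisfied
(1,5)1 0/2 not
(2,0)2 0/1 not
(2,2)2 3/3 satisfied
(2,3)2 3/4 satisfied
(2,4)2 3/4 satisfied
(2,5)2 1/3 not
(3,1)1 0/1 not
(3,2)2 1/3 not
(3,3)1 1/3 not
(3,4)1 2/4 not
(3,5)1 1/3 not
(4,0)1 1/1 satisfied
(4,4)2 1/2 not
(4,5)2 1/3 not
(5,0)1 1/1 satisfied
(5,2)1 1/1 satisfied
(5,3)1 1/1 satisfied
(5,5)1 0/1 not
Unsatisfied: (0,0), (0,1), (0,2), (1,0), (1,5), (2,0), (2,5), (3,1), (3,2), (3,3), (3,4), (3,5), (4,4), (4,5), (5,5) — 15 in total.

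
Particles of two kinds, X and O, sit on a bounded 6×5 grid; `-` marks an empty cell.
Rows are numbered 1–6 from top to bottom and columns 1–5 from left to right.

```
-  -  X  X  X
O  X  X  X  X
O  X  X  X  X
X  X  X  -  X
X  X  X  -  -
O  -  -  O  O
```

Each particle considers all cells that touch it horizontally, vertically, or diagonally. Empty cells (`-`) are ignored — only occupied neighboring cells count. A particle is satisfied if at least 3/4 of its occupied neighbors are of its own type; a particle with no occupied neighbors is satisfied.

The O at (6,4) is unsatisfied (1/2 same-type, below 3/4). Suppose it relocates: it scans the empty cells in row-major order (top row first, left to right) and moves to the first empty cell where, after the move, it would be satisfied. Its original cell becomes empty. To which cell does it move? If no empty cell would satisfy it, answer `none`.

Vacating (6,4). Empty cells in order:
  (1,1): 1/2 same-type → still unsatisfied.
  (1,2): 1/4 same-type → still unsatisfied.
  (4,4): 0/6 same-type → still unsatisfied.
  (5,4): 1/4 same-type → still unsatisfied.
  (5,5): 1/2 same-type → still unsatisfied.
  (6,2): 1/4 same-type → still unsatisfied.
  (6,3): 0/2 same-type → still unsatisfied.

none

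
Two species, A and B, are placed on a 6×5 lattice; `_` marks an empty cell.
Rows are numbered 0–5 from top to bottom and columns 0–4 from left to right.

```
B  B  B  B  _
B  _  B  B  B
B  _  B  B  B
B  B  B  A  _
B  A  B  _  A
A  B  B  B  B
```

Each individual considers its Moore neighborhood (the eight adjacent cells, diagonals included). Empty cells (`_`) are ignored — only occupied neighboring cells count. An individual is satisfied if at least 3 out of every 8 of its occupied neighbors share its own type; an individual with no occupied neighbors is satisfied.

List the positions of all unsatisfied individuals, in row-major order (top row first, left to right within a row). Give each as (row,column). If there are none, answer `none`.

Row 0: (0,0)B 2/2 satisfied · (0,1)B 4/4 satisfied · (0,2)B 4/4 satisfied · (0,3)B 4/4 satisfied
Row 1: (1,0)B 3/3 satisfied · (1,2)B 6/6 satisfied · (1,3)B 7/7 satisfied · (1,4)B 4/4 satisfied
Row 2: (2,0)B 3/3 satisfied · (2,2)B 5/6 satisfied · (2,3)B 6/7 satisfied · (2,4)B 3/4 satisfied
Row 3: (3,0)B 3/4 satisfied · (3,1)B 6/7 satisfied · (3,2)B 4/6 satisfied · (3,3)A 1/6 not
Row 4: (4,0)B 3/5 satisfied · (4,1)A 1/8 not · (4,2)B 5/7 satisfied · (4,4)A 1/3 not
Row 5: (5,0)A 1/3 not · (5,1)B 3/5 satisfied · (5,2)B 3/4 satisfied · (5,3)B 3/4 satisfied · (5,4)B 1/2 satisfied

(3,3), (4,1), (4,4), (5,0)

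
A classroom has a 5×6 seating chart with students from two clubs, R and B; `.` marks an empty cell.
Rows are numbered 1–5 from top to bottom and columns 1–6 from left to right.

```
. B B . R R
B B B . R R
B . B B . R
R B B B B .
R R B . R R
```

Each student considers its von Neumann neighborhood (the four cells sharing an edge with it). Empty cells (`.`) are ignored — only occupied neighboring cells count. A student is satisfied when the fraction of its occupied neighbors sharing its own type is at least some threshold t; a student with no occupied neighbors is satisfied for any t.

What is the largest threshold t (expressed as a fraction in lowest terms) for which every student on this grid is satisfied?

1/3

Row 1: (1,2)B 2/2 · (1,3)B 2/2 · (1,5)R 2/2 · (1,6)R 2/2
Row 2: (2,1)B 2/2 · (2,2)B 3/3 · (2,3)B 3/3 · (2,5)R 2/2 · (2,6)R 3/3
Row 3: (3,1)B 1/2 · (3,3)B 3/3 · (3,4)B 2/2 · (3,6)R 1/1
Row 4: (4,1)R 1/3 · (4,2)B 1/3 · (4,3)B 4/4 · (4,4)B 3/3 · (4,5)B 1/2
Row 5: (5,1)R 2/2 · (5,2)R 1/3 · (5,3)B 1/2 · (5,5)R 1/2 · (5,6)R 1/1
The smallest same-type fraction is 1/3 at (4,1), which reduces to 1/3. Any threshold above that leaves this student unsatisfied.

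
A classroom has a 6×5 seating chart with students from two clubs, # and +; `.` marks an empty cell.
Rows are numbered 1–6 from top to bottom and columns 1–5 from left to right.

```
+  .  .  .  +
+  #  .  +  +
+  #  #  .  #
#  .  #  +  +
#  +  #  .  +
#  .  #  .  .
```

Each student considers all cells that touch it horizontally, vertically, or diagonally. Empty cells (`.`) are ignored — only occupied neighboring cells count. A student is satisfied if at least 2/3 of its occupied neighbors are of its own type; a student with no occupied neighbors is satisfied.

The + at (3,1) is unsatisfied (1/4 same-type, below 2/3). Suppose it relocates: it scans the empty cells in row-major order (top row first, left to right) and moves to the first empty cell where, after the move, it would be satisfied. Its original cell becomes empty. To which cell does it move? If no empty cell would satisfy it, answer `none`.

(1,2)

Vacating (3,1). Empty cells in order:
  (1,2): 2/3 same-type → satisfied — stop here.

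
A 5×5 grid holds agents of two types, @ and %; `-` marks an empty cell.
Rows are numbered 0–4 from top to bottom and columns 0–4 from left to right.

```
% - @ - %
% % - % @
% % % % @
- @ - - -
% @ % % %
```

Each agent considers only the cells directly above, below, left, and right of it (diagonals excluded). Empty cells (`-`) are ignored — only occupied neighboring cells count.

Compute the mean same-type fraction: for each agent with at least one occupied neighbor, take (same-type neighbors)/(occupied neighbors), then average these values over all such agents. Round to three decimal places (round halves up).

0.652

Row 0: (0,0)% 1/1 · (0,2)@ — no occupied neighbors · (0,4)% 0/1
Row 1: (1,0)% 3/3 · (1,1)% 2/2 · (1,3)% 1/2 · (1,4)@ 1/3
Row 2: (2,0)% 2/2 · (2,1)% 3/4 · (2,2)% 2/2 · (2,3)% 2/3 · (2,4)@ 1/2
Row 3: (3,1)@ 1/2
Row 4: (4,0)% 0/1 · (4,1)@ 1/3 · (4,2)% 1/2 · (4,3)% 2/2 · (4,4)% 1/1
Sum over 17 agents: 1/1 + 0/1 + 3/3 + 2/2 + 1/2 + 1/3 + 2/2 + 3/4 + 2/2 + 2/3 + 1/2 + 1/2 + 0/1 + 1/3 + 1/2 + 2/2 + 1/1 = 133/12; mean = 133/12 ÷ 17 = 133/204 = 0.651960… → 0.652.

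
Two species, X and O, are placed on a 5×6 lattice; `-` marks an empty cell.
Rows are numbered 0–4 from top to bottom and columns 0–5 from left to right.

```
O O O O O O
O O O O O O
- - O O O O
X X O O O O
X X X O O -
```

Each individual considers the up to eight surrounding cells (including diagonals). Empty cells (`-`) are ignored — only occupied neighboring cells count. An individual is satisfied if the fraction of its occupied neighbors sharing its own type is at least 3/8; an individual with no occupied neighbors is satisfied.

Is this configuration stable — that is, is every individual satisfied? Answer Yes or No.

(0,0)O 3/3 ok
(0,1)O 5/5 ok
(0,2)O 5/5 ok
(0,3)O 5/5 ok
(0,4)O 5/5 ok
(0,5)O 3/3 ok
(1,0)O 3/3 ok
(1,1)O 6/6 ok
(1,2)O 7/7 ok
(1,3)O 8/8 ok
(1,4)O 8/8 ok
(1,5)O 5/5 ok
(2,2)O 6/7 ok
(2,3)O 8/8 ok
(2,4)O 8/8 ok
(2,5)O 5/5 ok
(3,0)X 3/3 ok
(3,1)X 4/6 ok
(3,2)O 4/7 ok
(3,3)O 7/8 ok
(3,4)O 7/7 ok
(3,5)O 4/4 ok
(4,0)X 3/3 ok
(4,1)X 4/5 ok
(4,2)X 2/5 ok
(4,3)O 4/5 ok
(4,4)O 4/4 ok
All meet the threshold, so the configuration is stable.

Yes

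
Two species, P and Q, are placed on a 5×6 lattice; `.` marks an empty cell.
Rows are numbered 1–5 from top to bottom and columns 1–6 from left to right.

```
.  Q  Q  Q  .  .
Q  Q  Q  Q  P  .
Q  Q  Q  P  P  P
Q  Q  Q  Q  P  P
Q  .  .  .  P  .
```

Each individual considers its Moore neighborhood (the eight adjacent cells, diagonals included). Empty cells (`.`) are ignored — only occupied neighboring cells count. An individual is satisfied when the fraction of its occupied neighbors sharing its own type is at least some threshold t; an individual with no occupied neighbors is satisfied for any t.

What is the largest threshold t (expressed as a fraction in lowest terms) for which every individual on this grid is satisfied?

(1,2)Q 4/4
(1,3)Q 5/5
(1,4)Q 3/4
(2,1)Q 4/4
(2,2)Q 7/7
(2,3)Q 7/8
(2,4)Q 4/7
(2,5)P 3/5
(3,1)Q 5/5
(3,2)Q 8/8
(3,3)Q 7/8
(3,4)P 3/8
(3,5)P 5/7
(3,6)P 4/4
(4,1)Q 4/4
(4,2)Q 6/6
(4,3)Q 4/5
(4,4)Q 2/6
(4,5)P 5/6
(4,6)P 4/4
(5,1)Q 2/2
(5,5)P 2/3
The smallest same-type fraction is 2/6 at (4,4), which reduces to 1/3. Any threshold above that leaves this individual unsatisfied.

1/3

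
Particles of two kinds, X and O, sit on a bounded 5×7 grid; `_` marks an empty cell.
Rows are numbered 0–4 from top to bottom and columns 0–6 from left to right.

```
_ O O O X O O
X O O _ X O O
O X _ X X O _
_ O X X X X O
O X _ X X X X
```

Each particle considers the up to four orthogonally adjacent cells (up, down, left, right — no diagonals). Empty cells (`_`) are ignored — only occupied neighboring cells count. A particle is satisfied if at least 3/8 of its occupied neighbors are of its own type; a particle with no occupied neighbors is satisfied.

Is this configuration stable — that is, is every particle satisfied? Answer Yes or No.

(0,1)O 2/2 satisfied
(0,2)O 3/3 satisfied
(0,3)O 1/2 satisfied
(0,4)X 1/3 not
(0,5)O 2/3 satisfied
(0,6)O 2/2 satisfied
(1,0)X 0/2 not
(1,1)O 2/4 satisfied
(1,2)O 2/2 satisfied
(1,4)X 2/3 satisfied
(1,5)O 3/4 satisfied
(1,6)O 2/2 satisfied
(2,0)O 0/2 not
(2,1)X 0/3 not
(2,3)X 2/2 satisfied
(2,4)X 3/4 satisfied
(2,5)O 1/3 not
(3,1)O 0/3 not
(3,2)X 1/2 satisfied
(3,3)X 4/4 satisfied
(3,4)X 4/4 satisfied
(3,5)X 2/4 satisfied
(3,6)O 0/2 not
(4,0)O 0/1 not
(4,1)X 0/2 not
(4,3)X 2/2 satisfied
(4,4)X 3/3 satisfied
(4,5)X 3/3 satisfied
(4,6)X 1/2 satisfied
For instance (0,4) has only 1/3 same-type neighbors, below 3/8.

No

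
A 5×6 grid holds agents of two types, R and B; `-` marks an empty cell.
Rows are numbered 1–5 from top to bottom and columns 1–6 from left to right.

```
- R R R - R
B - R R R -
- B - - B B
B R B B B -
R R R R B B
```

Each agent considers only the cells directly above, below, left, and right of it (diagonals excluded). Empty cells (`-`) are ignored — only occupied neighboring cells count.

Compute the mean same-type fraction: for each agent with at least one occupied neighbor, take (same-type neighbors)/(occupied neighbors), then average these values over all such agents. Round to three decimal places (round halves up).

0.679

Row 1: (1,2)R 1/1 · (1,3)R 3/3 · (1,4)R 2/2 · (1,6)R — no occupied neighbors
Row 2: (2,1)B — no occupied neighbors · (2,3)R 2/2 · (2,4)R 3/3 · (2,5)R 1/2
Row 3: (3,2)B 0/1 · (3,5)B 2/3 · (3,6)B 1/1
Row 4: (4,1)B 0/2 · (4,2)R 1/4 · (4,3)B 1/3 · (4,4)B 2/3 · (4,5)B 3/3
Row 5: (5,1)R 1/2 · (5,2)R 3/3 · (5,3)R 2/3 · (5,4)R 1/3 · (5,5)B 2/3 · (5,6)B 1/1
Sum over 20 agents: 1/1 + 3/3 + 2/2 + 2/2 + 3/3 + 1/2 + 0/1 + 2/3 + 1/1 + 0/2 + 1/4 + 1/3 + 2/3 + 3/3 + 1/2 + 3/3 + 2/3 + 1/3 + 2/3 + 1/1 = 163/12; mean = 163/12 ÷ 20 = 163/240 = 0.679166… → 0.679.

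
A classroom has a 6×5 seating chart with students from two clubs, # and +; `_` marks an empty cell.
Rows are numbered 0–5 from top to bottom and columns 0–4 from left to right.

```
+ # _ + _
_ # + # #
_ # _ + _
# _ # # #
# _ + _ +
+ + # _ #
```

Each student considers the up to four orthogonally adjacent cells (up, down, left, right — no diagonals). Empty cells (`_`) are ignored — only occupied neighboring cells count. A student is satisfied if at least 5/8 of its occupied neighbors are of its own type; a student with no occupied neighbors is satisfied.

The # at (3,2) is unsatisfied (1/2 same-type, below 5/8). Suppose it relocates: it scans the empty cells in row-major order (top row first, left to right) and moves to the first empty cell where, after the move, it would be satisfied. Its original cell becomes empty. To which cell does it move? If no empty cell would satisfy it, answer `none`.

Vacating (3,2). Empty cells in order:
  (0,2): 1/3 same-type → still unsatisfied.
  (0,4): 1/2 same-type → still unsatisfied.
  (1,0): 1/2 same-type → still unsatisfied.
  (2,0): 2/2 same-type → satisfied — stop here.

(2,0)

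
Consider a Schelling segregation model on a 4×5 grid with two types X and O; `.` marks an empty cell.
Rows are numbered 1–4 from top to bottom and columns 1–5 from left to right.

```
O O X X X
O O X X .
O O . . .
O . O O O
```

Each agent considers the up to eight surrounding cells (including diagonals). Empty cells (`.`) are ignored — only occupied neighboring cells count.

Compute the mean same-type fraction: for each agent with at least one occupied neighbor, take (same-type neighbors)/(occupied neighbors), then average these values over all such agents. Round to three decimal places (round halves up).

Row 1: (1,1)O 3/3 · (1,2)O 3/5 · (1,3)X 3/5 · (1,4)X 4/4 · (1,5)X 2/2
Row 2: (2,1)O 5/5 · (2,2)O 5/7 · (2,3)X 3/6 · (2,4)X 4/4
Row 3: (3,1)O 4/4 · (3,2)O 5/6
Row 4: (4,1)O 2/2 · (4,3)O 2/2 · (4,4)O 2/2 · (4,5)O 1/1
Sum over 15 agents: 3/3 + 3/5 + 3/5 + 4/4 + 2/2 + 5/5 + 5/7 + 3/6 + 4/4 + 4/4 + 5/6 + 2/2 + 2/2 + 2/2 + 1/1 = 1391/105; mean = 1391/105 ÷ 15 = 1391/1575 = 0.883174… → 0.883.

0.883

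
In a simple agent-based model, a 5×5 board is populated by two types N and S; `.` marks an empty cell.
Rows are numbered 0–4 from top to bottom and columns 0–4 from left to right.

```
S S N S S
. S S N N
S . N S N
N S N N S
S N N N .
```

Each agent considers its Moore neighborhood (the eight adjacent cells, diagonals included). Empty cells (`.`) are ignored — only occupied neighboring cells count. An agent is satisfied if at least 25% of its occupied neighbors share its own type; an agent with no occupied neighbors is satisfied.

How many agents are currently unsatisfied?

1

(0,0)S 2/2 satisfied
(0,1)S 3/4 satisfied
(0,2)N 1/5 not
(0,3)S 2/5 satisfied
(0,4)S 1/3 satisfied
(1,1)S 4/6 satisfied
(1,2)S 4/7 satisfied
(1,3)N 4/8 satisfied
(1,4)N 2/5 satisfied
(2,0)S 2/3 satisfied
(2,2)N 3/7 satisfied
(2,3)S 2/8 satisfied
(2,4)N 3/5 satisfied
(3,0)N 1/4 satisfied
(3,1)S 2/7 satisfied
(3,2)N 5/7 satisfied
(3,3)N 5/7 satisfied
(3,4)S 1/4 satisfied
(4,0)S 1/3 satisfied
(4,1)N 3/5 satisfied
(4,2)N 4/5 satisfied
(4,3)N 3/4 satisfied
Unsatisfied: (0,2) — 1 in total.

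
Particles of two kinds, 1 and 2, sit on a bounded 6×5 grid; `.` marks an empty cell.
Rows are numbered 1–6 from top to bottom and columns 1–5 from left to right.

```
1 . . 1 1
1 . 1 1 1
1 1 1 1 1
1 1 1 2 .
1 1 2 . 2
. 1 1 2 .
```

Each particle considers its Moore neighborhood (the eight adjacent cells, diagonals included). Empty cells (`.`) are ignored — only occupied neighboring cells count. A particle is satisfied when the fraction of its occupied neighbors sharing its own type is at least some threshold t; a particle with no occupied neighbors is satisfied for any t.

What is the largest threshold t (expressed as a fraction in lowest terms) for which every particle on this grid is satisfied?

2/7

Row 1: (1,1)1 1/1 · (1,4)1 4/4 · (1,5)1 3/3
Row 2: (2,1)1 3/3 · (2,3)1 5/5 · (2,4)1 7/7 · (2,5)1 5/5
Row 3: (3,1)1 4/4 · (3,2)1 7/7 · (3,3)1 6/7 · (3,4)1 6/7 · (3,5)1 3/4
Row 4: (4,1)1 5/5 · (4,2)1 7/8 · (4,3)1 5/7 · (4,4)2 2/6
Row 5: (5,1)1 4/4 · (5,2)1 6/7 · (5,3)2 2/7 · (5,5)2 2/2
Row 6: (6,2)1 3/4 · (6,3)1 2/4 · (6,4)2 2/3
The smallest same-type fraction is 2/7 at (5,3), which reduces to 2/7. Any threshold above that leaves this particle unsatisfied.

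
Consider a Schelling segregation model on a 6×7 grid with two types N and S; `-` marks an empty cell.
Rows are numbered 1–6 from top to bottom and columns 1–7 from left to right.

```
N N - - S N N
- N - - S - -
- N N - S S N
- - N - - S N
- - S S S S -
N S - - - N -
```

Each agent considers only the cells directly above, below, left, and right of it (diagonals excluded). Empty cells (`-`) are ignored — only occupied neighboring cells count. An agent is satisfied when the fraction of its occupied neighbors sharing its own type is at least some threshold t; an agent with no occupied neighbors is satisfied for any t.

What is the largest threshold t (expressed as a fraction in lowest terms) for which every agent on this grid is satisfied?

(1,1)N 1/1
(1,2)N 2/2
(1,5)S 1/2
(1,6)N 1/2
(1,7)N 1/1
(2,2)N 2/2
(2,5)S 2/2
(3,2)N 2/2
(3,3)N 2/2
(3,5)S 2/2
(3,6)S 2/3
(3,7)N 1/2
(4,3)N 1/2
(4,6)S 2/3
(4,7)N 1/2
(5,3)S 1/2
(5,4)S 2/2
(5,5)S 2/2
(5,6)S 2/3
(6,1)N 0/1
(6,2)S 0/1
(6,6)N 0/1
The smallest same-type fraction is 0/1 at (6,1), which reduces to 0/1. Any threshold above that leaves this agent unsatisfied.

0/1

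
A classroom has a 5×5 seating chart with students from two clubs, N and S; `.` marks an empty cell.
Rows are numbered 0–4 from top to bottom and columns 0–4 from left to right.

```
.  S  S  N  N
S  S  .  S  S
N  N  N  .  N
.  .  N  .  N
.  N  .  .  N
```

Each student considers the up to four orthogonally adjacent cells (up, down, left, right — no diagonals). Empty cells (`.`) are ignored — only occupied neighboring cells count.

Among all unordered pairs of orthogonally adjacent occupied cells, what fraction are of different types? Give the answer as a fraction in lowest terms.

3/8

Scan each occupied cell's neighbors to the right and below so each pair is counted once.
Row 0: S(0,1)–S(0,2)= S(0,1)–S(1,1)= S(0,2)–N(0,3)≠ N(0,3)–N(0,4)= N(0,3)–S(1,3)≠ N(0,4)–S(1,4)≠  → 3/6 unlike.
Row 1: S(1,0)–S(1,1)= S(1,0)–N(2,0)≠ S(1,1)–N(2,1)≠ S(1,3)–S(1,4)= S(1,4)–N(2,4)≠  → 3/5 unlike.
Row 2: N(2,0)–N(2,1)= N(2,1)–N(2,2)= N(2,2)–N(3,2)= N(2,4)–N(3,4)=  → 0/4 unlike.
Row 3: N(3,4)–N(4,4)=  → 0/1 unlike.
Total adjacent occupied pairs: 16; unlike-type pairs: 6.
6/16 reduces to 3/8.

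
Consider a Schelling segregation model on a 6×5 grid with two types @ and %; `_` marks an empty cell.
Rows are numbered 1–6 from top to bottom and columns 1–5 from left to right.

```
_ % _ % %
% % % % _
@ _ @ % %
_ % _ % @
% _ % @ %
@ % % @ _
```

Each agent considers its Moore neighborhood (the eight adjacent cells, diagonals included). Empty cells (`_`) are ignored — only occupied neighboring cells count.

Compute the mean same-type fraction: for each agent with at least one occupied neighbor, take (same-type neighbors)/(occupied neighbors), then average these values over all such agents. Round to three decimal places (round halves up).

(1,2)% 3/3
(1,4)% 3/3
(1,5)% 2/2
(2,1)% 2/3
(2,2)% 3/5
(2,3)% 5/6
(2,4)% 5/6
(3,1)@ 0/3
(3,3)@ 0/6
(3,4)% 4/6
(3,5)% 3/4
(4,2)% 2/4
(4,4)% 4/7
(4,5)@ 1/5
(5,1)% 2/3
(5,3)% 4/6
(5,4)@ 2/6
(5,5)% 1/4
(6,1)@ 0/2
(6,2)% 3/4
(6,3)% 2/4
(6,4)@ 1/4
Sum over 22 agents: 3/3 + 3/3 + 2/2 + 2/3 + 3/5 + 5/6 + 5/6 + 0/3 + 0/6 + 4/6 + 3/4 + 2/4 + 4/7 + 1/5 + 2/3 + 4/6 + 2/6 + 1/4 + 0/2 + 3/4 + 2/4 + 1/4 = 1264/105; mean = 1264/105 ÷ 22 = 632/1155 = 0.547186… → 0.547.

0.547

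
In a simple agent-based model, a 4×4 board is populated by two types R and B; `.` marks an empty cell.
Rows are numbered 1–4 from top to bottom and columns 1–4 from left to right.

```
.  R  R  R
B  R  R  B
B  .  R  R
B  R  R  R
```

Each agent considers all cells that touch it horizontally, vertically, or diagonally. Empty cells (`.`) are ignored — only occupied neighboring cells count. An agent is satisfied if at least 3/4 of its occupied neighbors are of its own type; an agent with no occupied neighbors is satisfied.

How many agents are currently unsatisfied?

Row 1: (1,2)R 3/4 ✓ · (1,3)R 4/5 ✓ · (1,4)R 2/3 ✗
Row 2: (2,1)B 1/3 ✗ · (2,2)R 4/6 ✗ · (2,3)R 6/7 ✓ · (2,4)B 0/5 ✗
Row 3: (3,1)B 2/4 ✗ · (3,3)R 6/7 ✓ · (3,4)R 4/5 ✓
Row 4: (4,1)B 1/2 ✗ · (4,2)R 2/4 ✗ · (4,3)R 4/4 ✓ · (4,4)R 3/3 ✓
Unsatisfied: (1,4), (2,1), (2,2), (2,4), (3,1), (4,1), (4,2) — 7 in total.

7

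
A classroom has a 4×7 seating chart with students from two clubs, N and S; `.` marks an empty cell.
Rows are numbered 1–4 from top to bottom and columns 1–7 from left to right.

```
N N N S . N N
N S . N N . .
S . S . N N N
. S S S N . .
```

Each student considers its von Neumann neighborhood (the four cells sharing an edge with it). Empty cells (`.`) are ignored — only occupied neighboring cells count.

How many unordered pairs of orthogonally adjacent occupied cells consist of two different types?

Scan each occupied cell's neighbors to the right and below so each pair is counted once.
Row 1: N(1,1)–N(1,2)= N(1,1)–N(2,1)= N(1,2)–N(1,3)= N(1,2)–S(2,2)≠ N(1,3)–S(1,4)≠ S(1,4)–N(2,4)≠ N(1,6)–N(1,7)=  → 3/7 unlike.
Row 2: N(2,1)–S(2,2)≠ N(2,1)–S(3,1)≠ N(2,4)–N(2,5)= N(2,5)–N(3,5)=  → 2/4 unlike.
Row 3: S(3,3)–S(4,3)= N(3,5)–N(3,6)= N(3,5)–N(4,5)= N(3,6)–N(3,7)=  → 0/4 unlike.
Row 4: S(4,2)–S(4,3)= S(4,3)–S(4,4)= S(4,4)–N(4,5)≠  → 1/3 unlike.
Total adjacent occupied pairs: 18; unlike-type pairs: 6.

6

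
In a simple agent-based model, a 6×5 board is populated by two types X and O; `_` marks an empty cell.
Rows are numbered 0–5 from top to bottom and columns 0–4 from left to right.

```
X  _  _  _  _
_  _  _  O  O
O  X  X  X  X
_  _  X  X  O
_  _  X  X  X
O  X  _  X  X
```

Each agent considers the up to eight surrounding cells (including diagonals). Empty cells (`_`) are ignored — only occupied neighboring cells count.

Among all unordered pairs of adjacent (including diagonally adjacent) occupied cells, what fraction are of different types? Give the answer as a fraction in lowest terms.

Scan each occupied cell's neighbors to the right and below (and the two forward diagonals) so each pair is counted once.
From row 1: 5 unlike of 6 pairs (running 5/6).
From row 2: 3 unlike of 12 pairs (running 8/18).
From row 3: 3 unlike of 9 pairs (running 11/27).
From row 4: 0 unlike of 8 pairs (running 11/35).
From row 5: 1 unlike of 2 pairs (running 12/37).
Total adjacent occupied pairs: 37; unlike-type pairs: 12.
12/37 is already in lowest terms.

12/37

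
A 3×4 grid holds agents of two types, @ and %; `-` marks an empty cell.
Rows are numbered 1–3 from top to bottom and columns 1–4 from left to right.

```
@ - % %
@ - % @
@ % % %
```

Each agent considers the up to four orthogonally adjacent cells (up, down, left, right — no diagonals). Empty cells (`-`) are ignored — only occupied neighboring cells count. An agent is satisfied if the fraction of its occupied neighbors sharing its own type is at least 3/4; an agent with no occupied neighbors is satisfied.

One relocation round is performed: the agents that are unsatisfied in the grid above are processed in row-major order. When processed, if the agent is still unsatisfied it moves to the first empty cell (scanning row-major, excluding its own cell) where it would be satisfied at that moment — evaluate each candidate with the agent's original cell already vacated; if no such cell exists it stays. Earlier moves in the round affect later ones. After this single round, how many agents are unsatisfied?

Initially unsatisfied (in order): (1,4), (2,3), (2,4), (3,1), (3,2), (3,4).
  (1,4): no empty cell satisfies it; stays.
  (2,3): no empty cell satisfies it; stays.
  (2,4): no empty cell satisfies it; stays.
  (3,1): no empty cell satisfies it; stays.
  (3,2): no empty cell satisfies it; stays.
  (3,4): no empty cell satisfies it; stays.
Resulting grid:
@ - % %
@ - % @
@ % % %
Unsatisfied now: (1,4), (2,3), (2,4), (3,1), (3,2), (3,4).

6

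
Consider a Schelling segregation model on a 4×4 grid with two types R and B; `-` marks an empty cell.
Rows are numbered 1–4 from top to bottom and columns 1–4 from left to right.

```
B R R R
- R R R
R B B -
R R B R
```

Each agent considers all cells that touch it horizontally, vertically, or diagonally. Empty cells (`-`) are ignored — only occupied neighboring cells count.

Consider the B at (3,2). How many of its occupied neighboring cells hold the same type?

2

Occupied neighbors of (3,2): (2,2)=R, (2,3)=R, (3,1)=R, (3,3)=B, (4,1)=R, (4,2)=R, (4,3)=B.
Same type (B): 2 of 7.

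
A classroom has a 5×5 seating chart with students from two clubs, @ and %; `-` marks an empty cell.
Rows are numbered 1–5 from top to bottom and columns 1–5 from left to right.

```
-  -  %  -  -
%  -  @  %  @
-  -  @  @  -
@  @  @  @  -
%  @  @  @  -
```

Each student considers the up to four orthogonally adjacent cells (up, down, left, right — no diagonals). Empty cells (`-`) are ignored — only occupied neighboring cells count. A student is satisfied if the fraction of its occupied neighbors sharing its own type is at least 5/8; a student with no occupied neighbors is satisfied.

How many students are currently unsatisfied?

6

(1,3)% 0/1 unhappy
(2,1)% 0/0 ok
(2,3)@ 1/3 unhappy
(2,4)% 0/3 unhappy
(2,5)@ 0/1 unhappy
(3,3)@ 3/3 ok
(3,4)@ 2/3 ok
(4,1)@ 1/2 unhappy
(4,2)@ 3/3 ok
(4,3)@ 4/4 ok
(4,4)@ 3/3 ok
(5,1)% 0/2 unhappy
(5,2)@ 2/3 ok
(5,3)@ 3/3 ok
(5,4)@ 2/2 ok
Unsatisfied: (1,3), (2,3), (2,4), (2,5), (4,1), (5,1) — 6 in total.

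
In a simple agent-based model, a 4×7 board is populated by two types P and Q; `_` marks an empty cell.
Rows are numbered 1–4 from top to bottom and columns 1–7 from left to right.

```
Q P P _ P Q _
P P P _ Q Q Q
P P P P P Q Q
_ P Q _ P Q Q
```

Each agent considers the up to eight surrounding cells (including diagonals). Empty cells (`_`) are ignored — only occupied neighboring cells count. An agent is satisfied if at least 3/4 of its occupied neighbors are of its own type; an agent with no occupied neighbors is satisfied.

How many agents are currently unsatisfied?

Row 1: (1,1)Q 0/3 unhappy · (1,2)P 4/5 ok · (1,3)P 3/3 ok · (1,5)P 0/3 unhappy · (1,6)Q 3/4 ok
Row 2: (2,1)P 4/5 ok · (2,2)P 7/8 ok · (2,3)P 6/6 ok · (2,5)Q 3/6 unhappy · (2,6)Q 5/7 unhappy · (2,7)Q 4/4 ok
Row 3: (3,1)P 4/4 ok · (3,2)P 6/7 ok · (3,3)P 5/6 ok · (3,4)P 4/6 unhappy · (3,5)P 2/6 unhappy · (3,6)Q 6/8 ok · (3,7)Q 5/5 ok
Row 4: (4,2)P 3/4 ok · (4,3)Q 0/4 unhappy · (4,5)P 2/4 unhappy · (4,6)Q 3/5 unhappy · (4,7)Q 3/3 ok
Unsatisfied: (1,1), (1,5), (2,5), (2,6), (3,4), (3,5), (4,3), (4,5), (4,6) — 9 in total.

9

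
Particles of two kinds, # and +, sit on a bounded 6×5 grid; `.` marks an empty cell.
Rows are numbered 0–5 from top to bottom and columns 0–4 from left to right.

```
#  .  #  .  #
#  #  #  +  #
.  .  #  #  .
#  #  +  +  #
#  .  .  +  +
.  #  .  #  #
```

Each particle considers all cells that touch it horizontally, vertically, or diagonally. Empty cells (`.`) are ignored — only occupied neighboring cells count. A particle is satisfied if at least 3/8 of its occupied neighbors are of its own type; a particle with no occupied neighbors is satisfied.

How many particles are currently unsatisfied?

4

Row 0: (0,0)# 2/2 ok · (0,2)# 2/3 ok · (0,4)# 1/2 ok
Row 1: (1,0)# 2/2 ok · (1,1)# 5/5 ok · (1,2)# 4/5 ok · (1,3)+ 0/6 unhappy · (1,4)# 2/3 ok
Row 2: (2,2)# 4/7 ok · (2,3)# 4/7 ok
Row 3: (3,0)# 2/2 ok · (3,1)# 3/4 ok · (3,2)+ 2/5 ok · (3,3)+ 3/6 ok · (3,4)# 1/4 unhappy
Row 4: (4,0)# 3/3 ok · (4,3)+ 3/6 ok · (4,4)+ 2/5 ok
Row 5: (5,1)# 1/1 ok · (5,3)# 1/3 unhappy · (5,4)# 1/3 unhappy
Unsatisfied: (1,3), (3,4), (5,3), (5,4) — 4 in total.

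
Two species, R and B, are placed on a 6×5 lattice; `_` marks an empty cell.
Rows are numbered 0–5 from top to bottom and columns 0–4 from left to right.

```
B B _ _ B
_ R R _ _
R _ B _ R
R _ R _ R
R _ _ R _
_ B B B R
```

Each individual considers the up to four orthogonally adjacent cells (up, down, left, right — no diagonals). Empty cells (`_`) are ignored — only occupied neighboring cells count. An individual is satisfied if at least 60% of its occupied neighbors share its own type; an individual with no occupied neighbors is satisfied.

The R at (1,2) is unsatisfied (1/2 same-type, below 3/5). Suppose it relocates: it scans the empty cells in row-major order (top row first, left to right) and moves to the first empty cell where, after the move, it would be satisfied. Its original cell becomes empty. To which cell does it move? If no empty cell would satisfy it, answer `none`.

(1,0)

Vacating (1,2). Empty cells in order:
  (0,2): 0/1 same-type → still unsatisfied.
  (0,3): 0/1 same-type → still unsatisfied.
  (1,0): 2/3 same-type → satisfied — stop here.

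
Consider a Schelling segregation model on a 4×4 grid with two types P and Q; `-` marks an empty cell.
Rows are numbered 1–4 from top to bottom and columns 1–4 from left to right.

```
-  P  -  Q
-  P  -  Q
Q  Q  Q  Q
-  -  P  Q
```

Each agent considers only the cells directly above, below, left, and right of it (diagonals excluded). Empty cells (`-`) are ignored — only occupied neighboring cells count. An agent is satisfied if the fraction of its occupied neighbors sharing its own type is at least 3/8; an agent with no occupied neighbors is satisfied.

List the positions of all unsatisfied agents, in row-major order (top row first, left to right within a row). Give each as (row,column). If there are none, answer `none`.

Row 1: (1,2)P 1/1 ok · (1,4)Q 1/1 ok
Row 2: (2,2)P 1/2 ok · (2,4)Q 2/2 ok
Row 3: (3,1)Q 1/1 ok · (3,2)Q 2/3 ok · (3,3)Q 2/3 ok · (3,4)Q 3/3 ok
Row 4: (4,3)P 0/2 unhappy · (4,4)Q 1/2 ok

(4,3)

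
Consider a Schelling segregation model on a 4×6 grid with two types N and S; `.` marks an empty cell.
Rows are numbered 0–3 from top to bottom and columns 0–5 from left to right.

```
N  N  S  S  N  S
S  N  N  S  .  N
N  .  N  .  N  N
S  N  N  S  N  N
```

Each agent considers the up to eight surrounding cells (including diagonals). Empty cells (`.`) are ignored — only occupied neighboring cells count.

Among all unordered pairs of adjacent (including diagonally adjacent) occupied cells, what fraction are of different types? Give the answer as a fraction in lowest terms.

7/15

Scan each occupied cell's neighbors to the right and below (and the two forward diagonals) so each pair is counted once.
Row 0: N(0,0)–N(0,1)= N(0,0)–S(1,0)≠ N(0,0)–N(1,1)= N(0,1)–S(0,2)≠ N(0,1)–N(1,1)= N(0,1)–N(1,2)= N(0,1)–S(1,0)≠ S(0,2)–S(0,3)= S(0,2)–N(1,2)≠ S(0,2)–S(1,3)= S(0,2)–N(1,1)≠ S(0,3)–N(0,4)≠ S(0,3)–S(1,3)= S(0,3)–N(1,2)≠ N(0,4)–S(0,5)≠ N(0,4)–N(1,5)= N(0,4)–S(1,3)≠ S(0,5)–N(1,5)≠  → 10/18 unlike.
Row 1: S(1,0)–N(1,1)≠ S(1,0)–N(2,0)≠ N(1,1)–N(1,2)= N(1,1)–N(2,2)= N(1,1)–N(2,0)= N(1,2)–S(1,3)≠ N(1,2)–N(2,2)= S(1,3)–N(2,4)≠ S(1,3)–N(2,2)≠ N(1,5)–N(2,5)= N(1,5)–N(2,4)=  → 5/11 unlike.
Row 2: N(2,0)–S(3,0)≠ N(2,0)–N(3,1)= N(2,2)–N(3,2)= N(2,2)–S(3,3)≠ N(2,2)–N(3,1)= N(2,4)–N(2,5)= N(2,4)–N(3,4)= N(2,4)–N(3,5)= N(2,4)–S(3,3)≠ N(2,5)–N(3,5)= N(2,5)–N(3,4)=  → 3/11 unlike.
Row 3: S(3,0)–N(3,1)≠ N(3,1)–N(3,2)= N(3,2)–S(3,3)≠ S(3,3)–N(3,4)≠ N(3,4)–N(3,5)=  → 3/5 unlike.
Total adjacent occupied pairs: 45; unlike-type pairs: 21.
21/45 reduces to 7/15.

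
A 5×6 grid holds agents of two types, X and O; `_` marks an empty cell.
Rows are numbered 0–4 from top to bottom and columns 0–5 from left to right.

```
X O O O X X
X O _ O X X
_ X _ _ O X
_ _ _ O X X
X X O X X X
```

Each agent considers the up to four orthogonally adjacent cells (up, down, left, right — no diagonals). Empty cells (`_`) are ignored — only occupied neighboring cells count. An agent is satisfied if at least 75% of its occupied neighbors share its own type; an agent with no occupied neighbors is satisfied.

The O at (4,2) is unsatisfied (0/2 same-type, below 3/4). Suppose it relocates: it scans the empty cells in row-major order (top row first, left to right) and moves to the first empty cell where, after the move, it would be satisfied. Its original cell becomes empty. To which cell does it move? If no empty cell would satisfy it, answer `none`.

Vacating (4,2). Empty cells in order:
  (1,2): 3/3 same-type → satisfied — stop here.

(1,2)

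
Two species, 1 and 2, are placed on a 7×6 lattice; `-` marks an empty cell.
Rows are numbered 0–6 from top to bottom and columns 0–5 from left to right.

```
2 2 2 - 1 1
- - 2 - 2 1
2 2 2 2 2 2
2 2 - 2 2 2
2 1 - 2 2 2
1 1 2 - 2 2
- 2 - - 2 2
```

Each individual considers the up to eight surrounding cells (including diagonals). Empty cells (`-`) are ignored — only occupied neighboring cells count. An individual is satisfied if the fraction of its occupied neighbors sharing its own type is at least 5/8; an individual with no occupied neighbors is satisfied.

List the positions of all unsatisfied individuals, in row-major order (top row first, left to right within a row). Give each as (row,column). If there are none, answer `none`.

Row 0: (0,0)2 1/1 ok · (0,1)2 3/3 ok · (0,2)2 2/2 ok · (0,4)1 2/3 ok · (0,5)1 2/3 ok
Row 1: (1,2)2 5/5 ok · (1,4)2 3/6 unhappy · (1,5)1 2/5 unhappy
Row 2: (2,0)2 3/3 ok · (2,1)2 5/5 ok · (2,2)2 5/5 ok · (2,3)2 6/6 ok · (2,4)2 6/7 ok · (2,5)2 4/5 ok
Row 3: (3,0)2 4/5 ok · (3,1)2 5/6 ok · (3,3)2 6/6 ok · (3,4)2 8/8 ok · (3,5)2 5/5 ok
Row 4: (4,0)2 2/5 unhappy · (4,1)1 2/6 unhappy · (4,3)2 5/5 ok · (4,4)2 7/7 ok · (4,5)2 5/5 ok
Row 5: (5,0)1 2/4 unhappy · (5,1)1 2/5 unhappy · (5,2)2 2/4 unhappy · (5,4)2 6/6 ok · (5,5)2 5/5 ok
Row 6: (6,1)2 1/3 unhappy · (6,4)2 3/3 ok · (6,5)2 3/3 ok

(1,4), (1,5), (4,0), (4,1), (5,0), (5,1), (5,2), (6,1)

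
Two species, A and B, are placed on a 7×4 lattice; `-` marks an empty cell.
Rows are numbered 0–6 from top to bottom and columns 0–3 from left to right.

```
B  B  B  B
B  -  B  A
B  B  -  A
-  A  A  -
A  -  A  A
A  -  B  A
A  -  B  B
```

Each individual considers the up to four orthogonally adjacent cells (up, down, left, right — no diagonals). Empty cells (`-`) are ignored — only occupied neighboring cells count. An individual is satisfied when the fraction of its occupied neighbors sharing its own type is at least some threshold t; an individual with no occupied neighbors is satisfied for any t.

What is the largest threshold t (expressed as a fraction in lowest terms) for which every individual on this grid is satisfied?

Row 0: (0,0)B 2/2 · (0,1)B 2/2 · (0,2)B 3/3 · (0,3)B 1/2
Row 1: (1,0)B 2/2 · (1,2)B 1/2 · (1,3)A 1/3
Row 2: (2,0)B 2/2 · (2,1)B 1/2 · (2,3)A 1/1
Row 3: (3,1)A 1/2 · (3,2)A 2/2
Row 4: (4,0)A 1/1 · (4,2)A 2/3 · (4,3)A 2/2
Row 5: (5,0)A 2/2 · (5,2)B 1/3 · (5,3)A 1/3
Row 6: (6,0)A 1/1 · (6,2)B 2/2 · (6,3)B 1/2
The smallest same-type fraction is 1/3 at (1,3), which reduces to 1/3. Any threshold above that leaves this individual unsatisfied.

1/3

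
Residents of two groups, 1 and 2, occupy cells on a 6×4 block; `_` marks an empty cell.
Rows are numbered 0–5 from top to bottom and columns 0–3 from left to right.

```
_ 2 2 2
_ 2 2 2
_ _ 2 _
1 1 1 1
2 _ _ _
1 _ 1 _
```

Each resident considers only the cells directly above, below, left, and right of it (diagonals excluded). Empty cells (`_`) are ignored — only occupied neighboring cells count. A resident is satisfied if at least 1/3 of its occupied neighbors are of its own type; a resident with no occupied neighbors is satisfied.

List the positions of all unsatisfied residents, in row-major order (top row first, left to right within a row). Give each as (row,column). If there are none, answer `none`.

Row 0: (0,1)2 2/2 satisfied · (0,2)2 3/3 satisfied · (0,3)2 2/2 satisfied
Row 1: (1,1)2 2/2 satisfied · (1,2)2 4/4 satisfied · (1,3)2 2/2 satisfied
Row 2: (2,2)2 1/2 satisfied
Row 3: (3,0)1 1/2 satisfied · (3,1)1 2/2 satisfied · (3,2)1 2/3 satisfied · (3,3)1 1/1 satisfied
Row 4: (4,0)2 0/2 not
Row 5: (5,0)1 0/1 not · (5,2)1 0/0 satisfied

(4,0), (5,0)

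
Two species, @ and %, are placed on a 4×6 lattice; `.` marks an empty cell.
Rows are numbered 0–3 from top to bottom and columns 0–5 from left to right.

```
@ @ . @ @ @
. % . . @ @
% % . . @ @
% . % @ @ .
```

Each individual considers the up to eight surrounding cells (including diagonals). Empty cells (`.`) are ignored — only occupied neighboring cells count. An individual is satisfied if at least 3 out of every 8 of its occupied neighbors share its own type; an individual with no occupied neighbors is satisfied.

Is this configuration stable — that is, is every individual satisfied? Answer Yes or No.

Yes

(0,0)@ 1/2 satisfied
(0,1)@ 1/2 satisfied
(0,3)@ 2/2 satisfied
(0,4)@ 4/4 satisfied
(0,5)@ 3/3 satisfied
(1,1)% 2/4 satisfied
(1,4)@ 6/6 satisfied
(1,5)@ 5/5 satisfied
(2,0)% 3/3 satisfied
(2,1)% 4/4 satisfied
(2,4)@ 5/5 satisfied
(2,5)@ 4/4 satisfied
(3,0)% 2/2 satisfied
(3,2)% 1/2 satisfied
(3,3)@ 2/3 satisfied
(3,4)@ 3/3 satisfied
All meet the threshold, so the configuration is stable.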